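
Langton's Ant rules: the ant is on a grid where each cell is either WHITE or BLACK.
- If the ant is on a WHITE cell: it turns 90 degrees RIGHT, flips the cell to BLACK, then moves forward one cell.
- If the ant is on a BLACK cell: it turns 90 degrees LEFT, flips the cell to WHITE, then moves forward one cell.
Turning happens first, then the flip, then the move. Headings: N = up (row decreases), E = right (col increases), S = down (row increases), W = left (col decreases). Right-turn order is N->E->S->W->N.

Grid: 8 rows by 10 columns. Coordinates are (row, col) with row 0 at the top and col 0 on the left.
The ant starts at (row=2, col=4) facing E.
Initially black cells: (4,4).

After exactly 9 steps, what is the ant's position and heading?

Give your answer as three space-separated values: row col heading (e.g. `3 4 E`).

Answer: 1 4 N

Derivation:
Step 1: on WHITE (2,4): turn R to S, flip to black, move to (3,4). |black|=2
Step 2: on WHITE (3,4): turn R to W, flip to black, move to (3,3). |black|=3
Step 3: on WHITE (3,3): turn R to N, flip to black, move to (2,3). |black|=4
Step 4: on WHITE (2,3): turn R to E, flip to black, move to (2,4). |black|=5
Step 5: on BLACK (2,4): turn L to N, flip to white, move to (1,4). |black|=4
Step 6: on WHITE (1,4): turn R to E, flip to black, move to (1,5). |black|=5
Step 7: on WHITE (1,5): turn R to S, flip to black, move to (2,5). |black|=6
Step 8: on WHITE (2,5): turn R to W, flip to black, move to (2,4). |black|=7
Step 9: on WHITE (2,4): turn R to N, flip to black, move to (1,4). |black|=8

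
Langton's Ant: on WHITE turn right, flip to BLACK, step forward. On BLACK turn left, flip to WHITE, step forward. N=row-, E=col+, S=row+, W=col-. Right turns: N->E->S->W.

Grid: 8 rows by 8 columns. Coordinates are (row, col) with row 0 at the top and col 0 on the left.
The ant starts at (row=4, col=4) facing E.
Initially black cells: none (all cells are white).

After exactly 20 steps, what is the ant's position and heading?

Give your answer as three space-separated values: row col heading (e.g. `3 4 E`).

Answer: 2 2 W

Derivation:
Step 1: on WHITE (4,4): turn R to S, flip to black, move to (5,4). |black|=1
Step 2: on WHITE (5,4): turn R to W, flip to black, move to (5,3). |black|=2
Step 3: on WHITE (5,3): turn R to N, flip to black, move to (4,3). |black|=3
Step 4: on WHITE (4,3): turn R to E, flip to black, move to (4,4). |black|=4
Step 5: on BLACK (4,4): turn L to N, flip to white, move to (3,4). |black|=3
Step 6: on WHITE (3,4): turn R to E, flip to black, move to (3,5). |black|=4
Step 7: on WHITE (3,5): turn R to S, flip to black, move to (4,5). |black|=5
Step 8: on WHITE (4,5): turn R to W, flip to black, move to (4,4). |black|=6
Step 9: on WHITE (4,4): turn R to N, flip to black, move to (3,4). |black|=7
Step 10: on BLACK (3,4): turn L to W, flip to white, move to (3,3). |black|=6
Step 11: on WHITE (3,3): turn R to N, flip to black, move to (2,3). |black|=7
Step 12: on WHITE (2,3): turn R to E, flip to black, move to (2,4). |black|=8
Step 13: on WHITE (2,4): turn R to S, flip to black, move to (3,4). |black|=9
Step 14: on WHITE (3,4): turn R to W, flip to black, move to (3,3). |black|=10
Step 15: on BLACK (3,3): turn L to S, flip to white, move to (4,3). |black|=9
Step 16: on BLACK (4,3): turn L to E, flip to white, move to (4,4). |black|=8
Step 17: on BLACK (4,4): turn L to N, flip to white, move to (3,4). |black|=7
Step 18: on BLACK (3,4): turn L to W, flip to white, move to (3,3). |black|=6
Step 19: on WHITE (3,3): turn R to N, flip to black, move to (2,3). |black|=7
Step 20: on BLACK (2,3): turn L to W, flip to white, move to (2,2). |black|=6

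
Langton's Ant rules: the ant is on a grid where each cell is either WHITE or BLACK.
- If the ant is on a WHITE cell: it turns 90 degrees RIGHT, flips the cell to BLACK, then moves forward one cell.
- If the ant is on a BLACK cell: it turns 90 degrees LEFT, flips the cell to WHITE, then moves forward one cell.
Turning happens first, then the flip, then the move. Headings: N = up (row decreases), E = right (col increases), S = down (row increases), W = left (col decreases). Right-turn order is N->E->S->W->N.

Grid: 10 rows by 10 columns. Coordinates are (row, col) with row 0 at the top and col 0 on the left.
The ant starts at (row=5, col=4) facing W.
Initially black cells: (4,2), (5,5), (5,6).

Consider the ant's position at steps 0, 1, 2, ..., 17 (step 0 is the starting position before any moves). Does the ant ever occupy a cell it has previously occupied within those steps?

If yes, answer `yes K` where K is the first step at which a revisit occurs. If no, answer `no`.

Answer: yes 8

Derivation:
Step 1: on WHITE (5,4): turn R to N, flip to black, move to (4,4). |black|=4 — new cell
Step 2: on WHITE (4,4): turn R to E, flip to black, move to (4,5). |black|=5 — new cell
Step 3: on WHITE (4,5): turn R to S, flip to black, move to (5,5). |black|=6 — new cell
Step 4: on BLACK (5,5): turn L to E, flip to white, move to (5,6). |black|=5 — new cell
Step 5: on BLACK (5,6): turn L to N, flip to white, move to (4,6). |black|=4 — new cell
Step 6: on WHITE (4,6): turn R to E, flip to black, move to (4,7). |black|=5 — new cell
Step 7: on WHITE (4,7): turn R to S, flip to black, move to (5,7). |black|=6 — new cell
Step 8: on WHITE (5,7): turn R to W, flip to black, move to (5,6). |black|=7 — REVISIT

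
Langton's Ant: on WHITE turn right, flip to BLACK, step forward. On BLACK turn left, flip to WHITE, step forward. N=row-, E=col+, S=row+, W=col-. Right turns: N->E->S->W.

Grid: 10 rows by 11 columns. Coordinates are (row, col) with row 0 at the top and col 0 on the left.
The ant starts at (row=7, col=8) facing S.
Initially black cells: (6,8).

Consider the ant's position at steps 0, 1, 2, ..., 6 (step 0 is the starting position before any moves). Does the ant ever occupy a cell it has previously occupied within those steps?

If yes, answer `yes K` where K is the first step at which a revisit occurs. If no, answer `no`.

Answer: no

Derivation:
Step 1: on WHITE (7,8): turn R to W, flip to black, move to (7,7). |black|=2 — new cell
Step 2: on WHITE (7,7): turn R to N, flip to black, move to (6,7). |black|=3 — new cell
Step 3: on WHITE (6,7): turn R to E, flip to black, move to (6,8). |black|=4 — new cell
Step 4: on BLACK (6,8): turn L to N, flip to white, move to (5,8). |black|=3 — new cell
Step 5: on WHITE (5,8): turn R to E, flip to black, move to (5,9). |black|=4 — new cell
Step 6: on WHITE (5,9): turn R to S, flip to black, move to (6,9). |black|=5 — new cell
No revisit within 6 steps.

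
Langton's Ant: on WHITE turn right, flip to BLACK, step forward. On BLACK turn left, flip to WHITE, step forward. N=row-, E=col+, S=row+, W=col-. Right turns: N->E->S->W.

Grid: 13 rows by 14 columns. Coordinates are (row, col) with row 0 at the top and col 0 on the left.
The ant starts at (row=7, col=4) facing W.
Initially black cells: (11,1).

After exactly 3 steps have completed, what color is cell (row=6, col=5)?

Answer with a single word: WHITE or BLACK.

Step 1: on WHITE (7,4): turn R to N, flip to black, move to (6,4). |black|=2
Step 2: on WHITE (6,4): turn R to E, flip to black, move to (6,5). |black|=3
Step 3: on WHITE (6,5): turn R to S, flip to black, move to (7,5). |black|=4

Answer: BLACK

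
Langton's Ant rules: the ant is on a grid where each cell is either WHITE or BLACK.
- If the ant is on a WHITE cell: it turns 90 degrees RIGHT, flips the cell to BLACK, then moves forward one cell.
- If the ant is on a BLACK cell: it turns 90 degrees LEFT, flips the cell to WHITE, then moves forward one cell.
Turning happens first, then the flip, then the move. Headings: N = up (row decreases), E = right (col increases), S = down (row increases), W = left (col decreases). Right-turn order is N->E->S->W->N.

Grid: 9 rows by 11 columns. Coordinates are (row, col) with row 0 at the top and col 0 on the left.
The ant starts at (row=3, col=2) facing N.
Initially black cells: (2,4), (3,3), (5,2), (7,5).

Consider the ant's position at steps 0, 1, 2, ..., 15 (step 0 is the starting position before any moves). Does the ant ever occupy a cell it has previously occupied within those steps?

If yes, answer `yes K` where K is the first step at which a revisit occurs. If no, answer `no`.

Answer: yes 7

Derivation:
Step 1: on WHITE (3,2): turn R to E, flip to black, move to (3,3). |black|=5 — new cell
Step 2: on BLACK (3,3): turn L to N, flip to white, move to (2,3). |black|=4 — new cell
Step 3: on WHITE (2,3): turn R to E, flip to black, move to (2,4). |black|=5 — new cell
Step 4: on BLACK (2,4): turn L to N, flip to white, move to (1,4). |black|=4 — new cell
Step 5: on WHITE (1,4): turn R to E, flip to black, move to (1,5). |black|=5 — new cell
Step 6: on WHITE (1,5): turn R to S, flip to black, move to (2,5). |black|=6 — new cell
Step 7: on WHITE (2,5): turn R to W, flip to black, move to (2,4). |black|=7 — REVISIT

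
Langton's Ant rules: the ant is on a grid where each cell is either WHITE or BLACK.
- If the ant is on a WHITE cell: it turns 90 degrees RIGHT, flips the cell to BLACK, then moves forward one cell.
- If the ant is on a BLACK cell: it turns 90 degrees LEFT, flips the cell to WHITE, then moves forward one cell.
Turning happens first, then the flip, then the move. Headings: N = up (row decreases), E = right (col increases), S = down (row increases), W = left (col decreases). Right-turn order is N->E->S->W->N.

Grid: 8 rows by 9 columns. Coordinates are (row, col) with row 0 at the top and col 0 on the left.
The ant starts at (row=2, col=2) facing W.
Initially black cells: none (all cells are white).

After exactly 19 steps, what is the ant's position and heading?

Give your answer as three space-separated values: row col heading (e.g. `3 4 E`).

Step 1: on WHITE (2,2): turn R to N, flip to black, move to (1,2). |black|=1
Step 2: on WHITE (1,2): turn R to E, flip to black, move to (1,3). |black|=2
Step 3: on WHITE (1,3): turn R to S, flip to black, move to (2,3). |black|=3
Step 4: on WHITE (2,3): turn R to W, flip to black, move to (2,2). |black|=4
Step 5: on BLACK (2,2): turn L to S, flip to white, move to (3,2). |black|=3
Step 6: on WHITE (3,2): turn R to W, flip to black, move to (3,1). |black|=4
Step 7: on WHITE (3,1): turn R to N, flip to black, move to (2,1). |black|=5
Step 8: on WHITE (2,1): turn R to E, flip to black, move to (2,2). |black|=6
Step 9: on WHITE (2,2): turn R to S, flip to black, move to (3,2). |black|=7
Step 10: on BLACK (3,2): turn L to E, flip to white, move to (3,3). |black|=6
Step 11: on WHITE (3,3): turn R to S, flip to black, move to (4,3). |black|=7
Step 12: on WHITE (4,3): turn R to W, flip to black, move to (4,2). |black|=8
Step 13: on WHITE (4,2): turn R to N, flip to black, move to (3,2). |black|=9
Step 14: on WHITE (3,2): turn R to E, flip to black, move to (3,3). |black|=10
Step 15: on BLACK (3,3): turn L to N, flip to white, move to (2,3). |black|=9
Step 16: on BLACK (2,3): turn L to W, flip to white, move to (2,2). |black|=8
Step 17: on BLACK (2,2): turn L to S, flip to white, move to (3,2). |black|=7
Step 18: on BLACK (3,2): turn L to E, flip to white, move to (3,3). |black|=6
Step 19: on WHITE (3,3): turn R to S, flip to black, move to (4,3). |black|=7

Answer: 4 3 S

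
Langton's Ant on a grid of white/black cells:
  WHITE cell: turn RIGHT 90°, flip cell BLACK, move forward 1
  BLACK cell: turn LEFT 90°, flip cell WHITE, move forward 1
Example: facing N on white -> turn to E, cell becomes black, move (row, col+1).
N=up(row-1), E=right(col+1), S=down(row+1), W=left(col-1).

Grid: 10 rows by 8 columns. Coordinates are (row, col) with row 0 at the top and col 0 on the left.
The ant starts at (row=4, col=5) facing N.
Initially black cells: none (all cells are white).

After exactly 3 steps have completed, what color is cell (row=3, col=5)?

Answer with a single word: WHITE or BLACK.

Answer: WHITE

Derivation:
Step 1: on WHITE (4,5): turn R to E, flip to black, move to (4,6). |black|=1
Step 2: on WHITE (4,6): turn R to S, flip to black, move to (5,6). |black|=2
Step 3: on WHITE (5,6): turn R to W, flip to black, move to (5,5). |black|=3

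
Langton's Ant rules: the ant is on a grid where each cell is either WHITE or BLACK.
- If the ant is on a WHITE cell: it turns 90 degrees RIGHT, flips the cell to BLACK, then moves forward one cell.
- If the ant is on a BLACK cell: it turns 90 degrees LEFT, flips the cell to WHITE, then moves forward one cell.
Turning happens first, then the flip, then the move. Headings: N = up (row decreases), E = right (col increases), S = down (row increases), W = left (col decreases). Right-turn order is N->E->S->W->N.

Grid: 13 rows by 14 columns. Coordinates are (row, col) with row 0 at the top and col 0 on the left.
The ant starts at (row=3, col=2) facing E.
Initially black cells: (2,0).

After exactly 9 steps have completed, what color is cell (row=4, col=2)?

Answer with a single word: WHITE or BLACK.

Answer: BLACK

Derivation:
Step 1: on WHITE (3,2): turn R to S, flip to black, move to (4,2). |black|=2
Step 2: on WHITE (4,2): turn R to W, flip to black, move to (4,1). |black|=3
Step 3: on WHITE (4,1): turn R to N, flip to black, move to (3,1). |black|=4
Step 4: on WHITE (3,1): turn R to E, flip to black, move to (3,2). |black|=5
Step 5: on BLACK (3,2): turn L to N, flip to white, move to (2,2). |black|=4
Step 6: on WHITE (2,2): turn R to E, flip to black, move to (2,3). |black|=5
Step 7: on WHITE (2,3): turn R to S, flip to black, move to (3,3). |black|=6
Step 8: on WHITE (3,3): turn R to W, flip to black, move to (3,2). |black|=7
Step 9: on WHITE (3,2): turn R to N, flip to black, move to (2,2). |black|=8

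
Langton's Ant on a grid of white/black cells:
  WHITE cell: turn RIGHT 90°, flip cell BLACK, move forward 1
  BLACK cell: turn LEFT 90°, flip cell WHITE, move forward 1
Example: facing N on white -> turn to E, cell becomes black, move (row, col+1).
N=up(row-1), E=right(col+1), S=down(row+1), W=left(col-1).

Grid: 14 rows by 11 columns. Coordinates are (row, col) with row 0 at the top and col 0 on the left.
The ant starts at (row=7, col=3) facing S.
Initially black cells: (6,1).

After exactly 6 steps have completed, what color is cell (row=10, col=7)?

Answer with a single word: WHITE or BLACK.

Step 1: on WHITE (7,3): turn R to W, flip to black, move to (7,2). |black|=2
Step 2: on WHITE (7,2): turn R to N, flip to black, move to (6,2). |black|=3
Step 3: on WHITE (6,2): turn R to E, flip to black, move to (6,3). |black|=4
Step 4: on WHITE (6,3): turn R to S, flip to black, move to (7,3). |black|=5
Step 5: on BLACK (7,3): turn L to E, flip to white, move to (7,4). |black|=4
Step 6: on WHITE (7,4): turn R to S, flip to black, move to (8,4). |black|=5

Answer: WHITE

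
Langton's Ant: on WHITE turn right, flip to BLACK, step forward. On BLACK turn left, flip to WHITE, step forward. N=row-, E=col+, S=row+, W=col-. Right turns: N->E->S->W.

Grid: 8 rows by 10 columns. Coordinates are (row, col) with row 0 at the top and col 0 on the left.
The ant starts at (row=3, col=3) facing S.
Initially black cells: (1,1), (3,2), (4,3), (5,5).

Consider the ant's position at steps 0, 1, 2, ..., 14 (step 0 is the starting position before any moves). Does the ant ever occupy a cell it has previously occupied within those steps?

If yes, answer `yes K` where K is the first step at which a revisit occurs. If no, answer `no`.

Answer: yes 5

Derivation:
Step 1: on WHITE (3,3): turn R to W, flip to black, move to (3,2). |black|=5 — new cell
Step 2: on BLACK (3,2): turn L to S, flip to white, move to (4,2). |black|=4 — new cell
Step 3: on WHITE (4,2): turn R to W, flip to black, move to (4,1). |black|=5 — new cell
Step 4: on WHITE (4,1): turn R to N, flip to black, move to (3,1). |black|=6 — new cell
Step 5: on WHITE (3,1): turn R to E, flip to black, move to (3,2). |black|=7 — REVISIT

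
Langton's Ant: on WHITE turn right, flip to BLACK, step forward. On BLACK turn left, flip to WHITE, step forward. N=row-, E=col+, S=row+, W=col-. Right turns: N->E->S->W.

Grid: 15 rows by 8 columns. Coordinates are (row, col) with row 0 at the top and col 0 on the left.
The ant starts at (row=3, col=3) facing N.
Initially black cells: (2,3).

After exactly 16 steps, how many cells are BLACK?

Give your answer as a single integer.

Step 1: on WHITE (3,3): turn R to E, flip to black, move to (3,4). |black|=2
Step 2: on WHITE (3,4): turn R to S, flip to black, move to (4,4). |black|=3
Step 3: on WHITE (4,4): turn R to W, flip to black, move to (4,3). |black|=4
Step 4: on WHITE (4,3): turn R to N, flip to black, move to (3,3). |black|=5
Step 5: on BLACK (3,3): turn L to W, flip to white, move to (3,2). |black|=4
Step 6: on WHITE (3,2): turn R to N, flip to black, move to (2,2). |black|=5
Step 7: on WHITE (2,2): turn R to E, flip to black, move to (2,3). |black|=6
Step 8: on BLACK (2,3): turn L to N, flip to white, move to (1,3). |black|=5
Step 9: on WHITE (1,3): turn R to E, flip to black, move to (1,4). |black|=6
Step 10: on WHITE (1,4): turn R to S, flip to black, move to (2,4). |black|=7
Step 11: on WHITE (2,4): turn R to W, flip to black, move to (2,3). |black|=8
Step 12: on WHITE (2,3): turn R to N, flip to black, move to (1,3). |black|=9
Step 13: on BLACK (1,3): turn L to W, flip to white, move to (1,2). |black|=8
Step 14: on WHITE (1,2): turn R to N, flip to black, move to (0,2). |black|=9
Step 15: on WHITE (0,2): turn R to E, flip to black, move to (0,3). |black|=10
Step 16: on WHITE (0,3): turn R to S, flip to black, move to (1,3). |black|=11

Answer: 11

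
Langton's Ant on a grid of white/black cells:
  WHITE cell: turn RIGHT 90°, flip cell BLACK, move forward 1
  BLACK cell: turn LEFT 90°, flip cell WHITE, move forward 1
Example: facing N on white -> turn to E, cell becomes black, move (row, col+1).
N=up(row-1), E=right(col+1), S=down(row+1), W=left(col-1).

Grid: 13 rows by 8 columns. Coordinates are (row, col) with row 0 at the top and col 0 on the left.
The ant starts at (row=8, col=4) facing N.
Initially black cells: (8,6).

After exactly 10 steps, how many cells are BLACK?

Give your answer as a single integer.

Step 1: on WHITE (8,4): turn R to E, flip to black, move to (8,5). |black|=2
Step 2: on WHITE (8,5): turn R to S, flip to black, move to (9,5). |black|=3
Step 3: on WHITE (9,5): turn R to W, flip to black, move to (9,4). |black|=4
Step 4: on WHITE (9,4): turn R to N, flip to black, move to (8,4). |black|=5
Step 5: on BLACK (8,4): turn L to W, flip to white, move to (8,3). |black|=4
Step 6: on WHITE (8,3): turn R to N, flip to black, move to (7,3). |black|=5
Step 7: on WHITE (7,3): turn R to E, flip to black, move to (7,4). |black|=6
Step 8: on WHITE (7,4): turn R to S, flip to black, move to (8,4). |black|=7
Step 9: on WHITE (8,4): turn R to W, flip to black, move to (8,3). |black|=8
Step 10: on BLACK (8,3): turn L to S, flip to white, move to (9,3). |black|=7

Answer: 7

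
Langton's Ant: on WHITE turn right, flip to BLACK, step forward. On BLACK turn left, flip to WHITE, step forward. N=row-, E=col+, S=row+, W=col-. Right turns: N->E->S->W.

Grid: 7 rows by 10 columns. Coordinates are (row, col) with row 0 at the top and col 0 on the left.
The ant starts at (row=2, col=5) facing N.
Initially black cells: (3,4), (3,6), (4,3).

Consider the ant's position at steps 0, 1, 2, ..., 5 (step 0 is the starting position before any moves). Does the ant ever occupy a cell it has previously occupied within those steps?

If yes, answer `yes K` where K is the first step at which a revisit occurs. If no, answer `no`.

Step 1: on WHITE (2,5): turn R to E, flip to black, move to (2,6). |black|=4 — new cell
Step 2: on WHITE (2,6): turn R to S, flip to black, move to (3,6). |black|=5 — new cell
Step 3: on BLACK (3,6): turn L to E, flip to white, move to (3,7). |black|=4 — new cell
Step 4: on WHITE (3,7): turn R to S, flip to black, move to (4,7). |black|=5 — new cell
Step 5: on WHITE (4,7): turn R to W, flip to black, move to (4,6). |black|=6 — new cell
No revisit within 5 steps.

Answer: no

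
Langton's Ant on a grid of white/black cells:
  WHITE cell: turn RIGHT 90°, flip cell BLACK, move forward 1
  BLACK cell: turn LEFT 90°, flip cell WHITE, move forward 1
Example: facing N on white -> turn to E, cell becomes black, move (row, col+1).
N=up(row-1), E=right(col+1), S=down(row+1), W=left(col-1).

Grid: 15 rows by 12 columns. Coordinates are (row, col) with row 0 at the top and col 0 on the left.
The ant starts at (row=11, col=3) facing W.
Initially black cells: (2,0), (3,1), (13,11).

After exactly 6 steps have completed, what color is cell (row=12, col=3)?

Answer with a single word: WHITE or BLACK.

Answer: BLACK

Derivation:
Step 1: on WHITE (11,3): turn R to N, flip to black, move to (10,3). |black|=4
Step 2: on WHITE (10,3): turn R to E, flip to black, move to (10,4). |black|=5
Step 3: on WHITE (10,4): turn R to S, flip to black, move to (11,4). |black|=6
Step 4: on WHITE (11,4): turn R to W, flip to black, move to (11,3). |black|=7
Step 5: on BLACK (11,3): turn L to S, flip to white, move to (12,3). |black|=6
Step 6: on WHITE (12,3): turn R to W, flip to black, move to (12,2). |black|=7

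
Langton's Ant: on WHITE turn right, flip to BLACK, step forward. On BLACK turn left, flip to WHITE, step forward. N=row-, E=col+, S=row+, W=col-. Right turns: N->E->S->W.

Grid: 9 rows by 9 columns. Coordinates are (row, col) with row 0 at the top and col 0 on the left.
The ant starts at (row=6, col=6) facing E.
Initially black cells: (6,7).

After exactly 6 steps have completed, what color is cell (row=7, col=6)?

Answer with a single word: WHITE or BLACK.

Answer: BLACK

Derivation:
Step 1: on WHITE (6,6): turn R to S, flip to black, move to (7,6). |black|=2
Step 2: on WHITE (7,6): turn R to W, flip to black, move to (7,5). |black|=3
Step 3: on WHITE (7,5): turn R to N, flip to black, move to (6,5). |black|=4
Step 4: on WHITE (6,5): turn R to E, flip to black, move to (6,6). |black|=5
Step 5: on BLACK (6,6): turn L to N, flip to white, move to (5,6). |black|=4
Step 6: on WHITE (5,6): turn R to E, flip to black, move to (5,7). |black|=5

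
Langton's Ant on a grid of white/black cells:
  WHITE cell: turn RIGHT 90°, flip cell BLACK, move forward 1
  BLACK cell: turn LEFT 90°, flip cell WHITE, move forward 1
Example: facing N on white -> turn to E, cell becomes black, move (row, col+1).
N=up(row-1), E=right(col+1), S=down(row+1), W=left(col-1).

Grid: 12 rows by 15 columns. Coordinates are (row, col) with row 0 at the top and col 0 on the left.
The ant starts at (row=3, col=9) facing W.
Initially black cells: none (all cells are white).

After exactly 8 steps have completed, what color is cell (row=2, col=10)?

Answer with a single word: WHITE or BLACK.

Answer: BLACK

Derivation:
Step 1: on WHITE (3,9): turn R to N, flip to black, move to (2,9). |black|=1
Step 2: on WHITE (2,9): turn R to E, flip to black, move to (2,10). |black|=2
Step 3: on WHITE (2,10): turn R to S, flip to black, move to (3,10). |black|=3
Step 4: on WHITE (3,10): turn R to W, flip to black, move to (3,9). |black|=4
Step 5: on BLACK (3,9): turn L to S, flip to white, move to (4,9). |black|=3
Step 6: on WHITE (4,9): turn R to W, flip to black, move to (4,8). |black|=4
Step 7: on WHITE (4,8): turn R to N, flip to black, move to (3,8). |black|=5
Step 8: on WHITE (3,8): turn R to E, flip to black, move to (3,9). |black|=6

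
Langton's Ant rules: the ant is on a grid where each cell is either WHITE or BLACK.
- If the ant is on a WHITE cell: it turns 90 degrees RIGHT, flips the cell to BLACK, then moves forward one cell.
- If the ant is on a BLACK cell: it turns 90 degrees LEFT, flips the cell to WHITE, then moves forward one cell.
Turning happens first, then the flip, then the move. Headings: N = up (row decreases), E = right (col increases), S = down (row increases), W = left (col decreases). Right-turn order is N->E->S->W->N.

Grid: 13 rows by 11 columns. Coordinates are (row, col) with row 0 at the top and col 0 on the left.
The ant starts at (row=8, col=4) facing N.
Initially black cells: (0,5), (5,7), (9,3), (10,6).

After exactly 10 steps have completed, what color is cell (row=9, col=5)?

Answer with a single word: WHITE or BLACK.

Step 1: on WHITE (8,4): turn R to E, flip to black, move to (8,5). |black|=5
Step 2: on WHITE (8,5): turn R to S, flip to black, move to (9,5). |black|=6
Step 3: on WHITE (9,5): turn R to W, flip to black, move to (9,4). |black|=7
Step 4: on WHITE (9,4): turn R to N, flip to black, move to (8,4). |black|=8
Step 5: on BLACK (8,4): turn L to W, flip to white, move to (8,3). |black|=7
Step 6: on WHITE (8,3): turn R to N, flip to black, move to (7,3). |black|=8
Step 7: on WHITE (7,3): turn R to E, flip to black, move to (7,4). |black|=9
Step 8: on WHITE (7,4): turn R to S, flip to black, move to (8,4). |black|=10
Step 9: on WHITE (8,4): turn R to W, flip to black, move to (8,3). |black|=11
Step 10: on BLACK (8,3): turn L to S, flip to white, move to (9,3). |black|=10

Answer: BLACK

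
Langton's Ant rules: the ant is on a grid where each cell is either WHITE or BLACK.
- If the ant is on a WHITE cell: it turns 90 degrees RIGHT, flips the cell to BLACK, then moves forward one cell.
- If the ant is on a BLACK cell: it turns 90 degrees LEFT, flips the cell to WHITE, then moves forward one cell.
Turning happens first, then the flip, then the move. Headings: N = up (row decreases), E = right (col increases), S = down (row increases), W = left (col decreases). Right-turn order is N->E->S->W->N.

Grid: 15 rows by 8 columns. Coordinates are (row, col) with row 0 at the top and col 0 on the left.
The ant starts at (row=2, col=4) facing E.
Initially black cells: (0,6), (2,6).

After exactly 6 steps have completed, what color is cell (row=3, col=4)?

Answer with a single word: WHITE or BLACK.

Step 1: on WHITE (2,4): turn R to S, flip to black, move to (3,4). |black|=3
Step 2: on WHITE (3,4): turn R to W, flip to black, move to (3,3). |black|=4
Step 3: on WHITE (3,3): turn R to N, flip to black, move to (2,3). |black|=5
Step 4: on WHITE (2,3): turn R to E, flip to black, move to (2,4). |black|=6
Step 5: on BLACK (2,4): turn L to N, flip to white, move to (1,4). |black|=5
Step 6: on WHITE (1,4): turn R to E, flip to black, move to (1,5). |black|=6

Answer: BLACK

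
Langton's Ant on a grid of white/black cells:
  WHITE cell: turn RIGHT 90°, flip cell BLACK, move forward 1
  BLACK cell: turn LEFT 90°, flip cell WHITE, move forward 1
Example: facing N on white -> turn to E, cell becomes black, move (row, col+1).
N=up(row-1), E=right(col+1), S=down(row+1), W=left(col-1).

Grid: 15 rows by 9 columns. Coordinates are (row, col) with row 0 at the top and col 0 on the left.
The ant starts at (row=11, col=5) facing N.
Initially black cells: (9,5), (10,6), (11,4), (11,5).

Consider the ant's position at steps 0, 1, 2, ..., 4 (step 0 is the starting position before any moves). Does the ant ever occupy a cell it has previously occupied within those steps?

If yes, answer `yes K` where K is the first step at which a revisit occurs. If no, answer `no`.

Step 1: on BLACK (11,5): turn L to W, flip to white, move to (11,4). |black|=3 — new cell
Step 2: on BLACK (11,4): turn L to S, flip to white, move to (12,4). |black|=2 — new cell
Step 3: on WHITE (12,4): turn R to W, flip to black, move to (12,3). |black|=3 — new cell
Step 4: on WHITE (12,3): turn R to N, flip to black, move to (11,3). |black|=4 — new cell
No revisit within 4 steps.

Answer: no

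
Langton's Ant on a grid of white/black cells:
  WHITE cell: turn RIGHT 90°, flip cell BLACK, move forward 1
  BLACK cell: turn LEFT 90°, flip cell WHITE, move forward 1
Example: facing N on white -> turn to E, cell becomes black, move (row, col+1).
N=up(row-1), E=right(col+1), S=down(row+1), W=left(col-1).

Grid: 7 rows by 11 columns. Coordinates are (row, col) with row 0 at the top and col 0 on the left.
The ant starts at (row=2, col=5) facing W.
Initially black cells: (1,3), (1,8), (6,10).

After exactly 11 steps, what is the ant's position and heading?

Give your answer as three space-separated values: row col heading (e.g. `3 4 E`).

Step 1: on WHITE (2,5): turn R to N, flip to black, move to (1,5). |black|=4
Step 2: on WHITE (1,5): turn R to E, flip to black, move to (1,6). |black|=5
Step 3: on WHITE (1,6): turn R to S, flip to black, move to (2,6). |black|=6
Step 4: on WHITE (2,6): turn R to W, flip to black, move to (2,5). |black|=7
Step 5: on BLACK (2,5): turn L to S, flip to white, move to (3,5). |black|=6
Step 6: on WHITE (3,5): turn R to W, flip to black, move to (3,4). |black|=7
Step 7: on WHITE (3,4): turn R to N, flip to black, move to (2,4). |black|=8
Step 8: on WHITE (2,4): turn R to E, flip to black, move to (2,5). |black|=9
Step 9: on WHITE (2,5): turn R to S, flip to black, move to (3,5). |black|=10
Step 10: on BLACK (3,5): turn L to E, flip to white, move to (3,6). |black|=9
Step 11: on WHITE (3,6): turn R to S, flip to black, move to (4,6). |black|=10

Answer: 4 6 S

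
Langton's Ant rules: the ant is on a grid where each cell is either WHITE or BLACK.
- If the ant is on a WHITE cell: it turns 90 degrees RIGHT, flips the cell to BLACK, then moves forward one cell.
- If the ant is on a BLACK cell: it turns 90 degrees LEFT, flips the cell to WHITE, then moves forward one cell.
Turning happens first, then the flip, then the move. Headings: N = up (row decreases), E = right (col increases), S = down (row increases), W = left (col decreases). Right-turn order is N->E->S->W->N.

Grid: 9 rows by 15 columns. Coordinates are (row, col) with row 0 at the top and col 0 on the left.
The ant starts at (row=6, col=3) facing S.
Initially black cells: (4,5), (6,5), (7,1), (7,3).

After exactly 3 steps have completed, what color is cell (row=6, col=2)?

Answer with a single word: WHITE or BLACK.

Step 1: on WHITE (6,3): turn R to W, flip to black, move to (6,2). |black|=5
Step 2: on WHITE (6,2): turn R to N, flip to black, move to (5,2). |black|=6
Step 3: on WHITE (5,2): turn R to E, flip to black, move to (5,3). |black|=7

Answer: BLACK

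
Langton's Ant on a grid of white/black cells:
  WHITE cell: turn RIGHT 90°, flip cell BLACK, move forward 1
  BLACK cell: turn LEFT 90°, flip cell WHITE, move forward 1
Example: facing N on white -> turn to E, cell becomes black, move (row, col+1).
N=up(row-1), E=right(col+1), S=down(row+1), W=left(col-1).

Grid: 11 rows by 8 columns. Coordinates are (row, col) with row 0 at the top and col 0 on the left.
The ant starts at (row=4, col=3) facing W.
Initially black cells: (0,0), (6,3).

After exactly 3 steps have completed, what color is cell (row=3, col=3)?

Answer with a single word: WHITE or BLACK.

Answer: BLACK

Derivation:
Step 1: on WHITE (4,3): turn R to N, flip to black, move to (3,3). |black|=3
Step 2: on WHITE (3,3): turn R to E, flip to black, move to (3,4). |black|=4
Step 3: on WHITE (3,4): turn R to S, flip to black, move to (4,4). |black|=5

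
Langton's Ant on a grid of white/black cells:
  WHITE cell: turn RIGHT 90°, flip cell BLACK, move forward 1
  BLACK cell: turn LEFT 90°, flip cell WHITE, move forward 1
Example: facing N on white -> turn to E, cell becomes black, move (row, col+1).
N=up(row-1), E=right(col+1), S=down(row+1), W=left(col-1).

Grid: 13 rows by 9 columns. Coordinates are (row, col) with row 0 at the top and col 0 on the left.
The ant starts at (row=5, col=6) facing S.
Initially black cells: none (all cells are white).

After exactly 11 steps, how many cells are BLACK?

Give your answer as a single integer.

Answer: 7

Derivation:
Step 1: on WHITE (5,6): turn R to W, flip to black, move to (5,5). |black|=1
Step 2: on WHITE (5,5): turn R to N, flip to black, move to (4,5). |black|=2
Step 3: on WHITE (4,5): turn R to E, flip to black, move to (4,6). |black|=3
Step 4: on WHITE (4,6): turn R to S, flip to black, move to (5,6). |black|=4
Step 5: on BLACK (5,6): turn L to E, flip to white, move to (5,7). |black|=3
Step 6: on WHITE (5,7): turn R to S, flip to black, move to (6,7). |black|=4
Step 7: on WHITE (6,7): turn R to W, flip to black, move to (6,6). |black|=5
Step 8: on WHITE (6,6): turn R to N, flip to black, move to (5,6). |black|=6
Step 9: on WHITE (5,6): turn R to E, flip to black, move to (5,7). |black|=7
Step 10: on BLACK (5,7): turn L to N, flip to white, move to (4,7). |black|=6
Step 11: on WHITE (4,7): turn R to E, flip to black, move to (4,8). |black|=7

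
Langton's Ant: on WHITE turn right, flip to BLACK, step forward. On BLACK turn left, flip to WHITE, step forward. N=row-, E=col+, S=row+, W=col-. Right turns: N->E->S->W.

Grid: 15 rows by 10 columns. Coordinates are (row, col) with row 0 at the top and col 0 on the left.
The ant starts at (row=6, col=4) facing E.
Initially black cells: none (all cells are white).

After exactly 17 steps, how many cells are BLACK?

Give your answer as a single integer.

Step 1: on WHITE (6,4): turn R to S, flip to black, move to (7,4). |black|=1
Step 2: on WHITE (7,4): turn R to W, flip to black, move to (7,3). |black|=2
Step 3: on WHITE (7,3): turn R to N, flip to black, move to (6,3). |black|=3
Step 4: on WHITE (6,3): turn R to E, flip to black, move to (6,4). |black|=4
Step 5: on BLACK (6,4): turn L to N, flip to white, move to (5,4). |black|=3
Step 6: on WHITE (5,4): turn R to E, flip to black, move to (5,5). |black|=4
Step 7: on WHITE (5,5): turn R to S, flip to black, move to (6,5). |black|=5
Step 8: on WHITE (6,5): turn R to W, flip to black, move to (6,4). |black|=6
Step 9: on WHITE (6,4): turn R to N, flip to black, move to (5,4). |black|=7
Step 10: on BLACK (5,4): turn L to W, flip to white, move to (5,3). |black|=6
Step 11: on WHITE (5,3): turn R to N, flip to black, move to (4,3). |black|=7
Step 12: on WHITE (4,3): turn R to E, flip to black, move to (4,4). |black|=8
Step 13: on WHITE (4,4): turn R to S, flip to black, move to (5,4). |black|=9
Step 14: on WHITE (5,4): turn R to W, flip to black, move to (5,3). |black|=10
Step 15: on BLACK (5,3): turn L to S, flip to white, move to (6,3). |black|=9
Step 16: on BLACK (6,3): turn L to E, flip to white, move to (6,4). |black|=8
Step 17: on BLACK (6,4): turn L to N, flip to white, move to (5,4). |black|=7

Answer: 7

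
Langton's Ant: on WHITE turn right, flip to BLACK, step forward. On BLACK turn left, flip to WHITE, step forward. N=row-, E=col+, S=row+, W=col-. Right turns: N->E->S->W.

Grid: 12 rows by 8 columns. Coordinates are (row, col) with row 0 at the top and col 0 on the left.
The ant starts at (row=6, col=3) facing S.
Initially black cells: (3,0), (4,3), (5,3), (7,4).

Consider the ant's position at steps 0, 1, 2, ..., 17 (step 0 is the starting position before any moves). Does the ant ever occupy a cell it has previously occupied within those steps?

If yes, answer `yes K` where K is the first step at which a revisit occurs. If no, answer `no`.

Step 1: on WHITE (6,3): turn R to W, flip to black, move to (6,2). |black|=5 — new cell
Step 2: on WHITE (6,2): turn R to N, flip to black, move to (5,2). |black|=6 — new cell
Step 3: on WHITE (5,2): turn R to E, flip to black, move to (5,3). |black|=7 — new cell
Step 4: on BLACK (5,3): turn L to N, flip to white, move to (4,3). |black|=6 — new cell
Step 5: on BLACK (4,3): turn L to W, flip to white, move to (4,2). |black|=5 — new cell
Step 6: on WHITE (4,2): turn R to N, flip to black, move to (3,2). |black|=6 — new cell
Step 7: on WHITE (3,2): turn R to E, flip to black, move to (3,3). |black|=7 — new cell
Step 8: on WHITE (3,3): turn R to S, flip to black, move to (4,3). |black|=8 — REVISIT

Answer: yes 8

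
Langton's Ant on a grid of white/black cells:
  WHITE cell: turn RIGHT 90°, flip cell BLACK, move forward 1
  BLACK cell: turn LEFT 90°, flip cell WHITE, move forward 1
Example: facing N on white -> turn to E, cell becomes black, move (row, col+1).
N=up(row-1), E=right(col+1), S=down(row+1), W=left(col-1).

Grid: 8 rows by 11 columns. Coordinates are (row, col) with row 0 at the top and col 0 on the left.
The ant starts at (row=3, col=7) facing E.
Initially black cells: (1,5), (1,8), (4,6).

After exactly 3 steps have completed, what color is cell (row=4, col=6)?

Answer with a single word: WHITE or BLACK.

Answer: WHITE

Derivation:
Step 1: on WHITE (3,7): turn R to S, flip to black, move to (4,7). |black|=4
Step 2: on WHITE (4,7): turn R to W, flip to black, move to (4,6). |black|=5
Step 3: on BLACK (4,6): turn L to S, flip to white, move to (5,6). |black|=4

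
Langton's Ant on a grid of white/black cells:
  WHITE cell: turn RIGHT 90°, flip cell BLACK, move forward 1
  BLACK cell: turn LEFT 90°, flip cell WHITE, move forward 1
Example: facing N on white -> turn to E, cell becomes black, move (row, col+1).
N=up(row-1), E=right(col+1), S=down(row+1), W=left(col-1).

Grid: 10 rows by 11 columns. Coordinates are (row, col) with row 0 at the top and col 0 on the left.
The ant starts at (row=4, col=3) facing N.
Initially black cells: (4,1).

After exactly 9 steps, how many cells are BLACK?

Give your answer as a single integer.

Answer: 8

Derivation:
Step 1: on WHITE (4,3): turn R to E, flip to black, move to (4,4). |black|=2
Step 2: on WHITE (4,4): turn R to S, flip to black, move to (5,4). |black|=3
Step 3: on WHITE (5,4): turn R to W, flip to black, move to (5,3). |black|=4
Step 4: on WHITE (5,3): turn R to N, flip to black, move to (4,3). |black|=5
Step 5: on BLACK (4,3): turn L to W, flip to white, move to (4,2). |black|=4
Step 6: on WHITE (4,2): turn R to N, flip to black, move to (3,2). |black|=5
Step 7: on WHITE (3,2): turn R to E, flip to black, move to (3,3). |black|=6
Step 8: on WHITE (3,3): turn R to S, flip to black, move to (4,3). |black|=7
Step 9: on WHITE (4,3): turn R to W, flip to black, move to (4,2). |black|=8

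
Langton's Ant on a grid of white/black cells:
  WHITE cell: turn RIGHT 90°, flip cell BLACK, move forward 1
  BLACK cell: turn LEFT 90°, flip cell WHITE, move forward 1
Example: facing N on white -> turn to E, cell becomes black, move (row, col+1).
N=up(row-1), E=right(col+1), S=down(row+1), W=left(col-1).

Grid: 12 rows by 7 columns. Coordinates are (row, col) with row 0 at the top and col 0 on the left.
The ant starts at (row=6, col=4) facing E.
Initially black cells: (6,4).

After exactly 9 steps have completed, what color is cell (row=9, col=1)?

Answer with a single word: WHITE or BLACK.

Step 1: on BLACK (6,4): turn L to N, flip to white, move to (5,4). |black|=0
Step 2: on WHITE (5,4): turn R to E, flip to black, move to (5,5). |black|=1
Step 3: on WHITE (5,5): turn R to S, flip to black, move to (6,5). |black|=2
Step 4: on WHITE (6,5): turn R to W, flip to black, move to (6,4). |black|=3
Step 5: on WHITE (6,4): turn R to N, flip to black, move to (5,4). |black|=4
Step 6: on BLACK (5,4): turn L to W, flip to white, move to (5,3). |black|=3
Step 7: on WHITE (5,3): turn R to N, flip to black, move to (4,3). |black|=4
Step 8: on WHITE (4,3): turn R to E, flip to black, move to (4,4). |black|=5
Step 9: on WHITE (4,4): turn R to S, flip to black, move to (5,4). |black|=6

Answer: WHITE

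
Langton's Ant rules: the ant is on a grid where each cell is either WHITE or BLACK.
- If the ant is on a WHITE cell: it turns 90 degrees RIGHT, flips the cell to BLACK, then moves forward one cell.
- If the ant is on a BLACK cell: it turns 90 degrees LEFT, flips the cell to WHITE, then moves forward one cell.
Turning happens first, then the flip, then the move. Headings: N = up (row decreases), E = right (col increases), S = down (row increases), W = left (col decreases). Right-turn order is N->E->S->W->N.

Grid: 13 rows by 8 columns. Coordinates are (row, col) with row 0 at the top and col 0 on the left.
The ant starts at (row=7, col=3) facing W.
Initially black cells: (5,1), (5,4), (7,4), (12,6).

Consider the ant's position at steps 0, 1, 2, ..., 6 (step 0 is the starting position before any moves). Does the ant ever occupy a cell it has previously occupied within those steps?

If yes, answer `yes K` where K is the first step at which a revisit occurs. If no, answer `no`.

Step 1: on WHITE (7,3): turn R to N, flip to black, move to (6,3). |black|=5 — new cell
Step 2: on WHITE (6,3): turn R to E, flip to black, move to (6,4). |black|=6 — new cell
Step 3: on WHITE (6,4): turn R to S, flip to black, move to (7,4). |black|=7 — new cell
Step 4: on BLACK (7,4): turn L to E, flip to white, move to (7,5). |black|=6 — new cell
Step 5: on WHITE (7,5): turn R to S, flip to black, move to (8,5). |black|=7 — new cell
Step 6: on WHITE (8,5): turn R to W, flip to black, move to (8,4). |black|=8 — new cell
No revisit within 6 steps.

Answer: no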